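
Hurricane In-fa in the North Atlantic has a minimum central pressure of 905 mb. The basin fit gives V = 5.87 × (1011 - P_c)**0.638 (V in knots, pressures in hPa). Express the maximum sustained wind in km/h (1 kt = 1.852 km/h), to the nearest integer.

ΔP = 1011 − 905 = 106 mb.
V ≈ 5.87 × 106^0.638 = 5.87 × 19.595 ≈ 115.023 kt.
115.023 × 1.852 ≈ 213.02 km/h → 213 km/h.

213 km/h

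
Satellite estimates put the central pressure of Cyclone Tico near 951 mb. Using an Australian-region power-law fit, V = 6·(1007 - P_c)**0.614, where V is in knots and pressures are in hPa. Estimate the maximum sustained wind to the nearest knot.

ΔP = 1007 − 951 = 56 mb.
56^0.614 ≈ 11.841.
V ≈ 6 × 11.841 ≈ 71.0 kt.

71 kt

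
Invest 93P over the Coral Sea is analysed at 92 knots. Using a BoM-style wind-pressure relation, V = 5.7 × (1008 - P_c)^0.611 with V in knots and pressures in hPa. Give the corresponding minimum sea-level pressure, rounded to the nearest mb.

ΔP = (V / 5.7)^(1/0.611) = (92/5.7)^1.637.
92/5.7 = 16.140; 16.140^1.637 ≈ 94.83 mb.
P_c = 1008 − 94.83 = 913.17 ≈ 913 mb.

913 mb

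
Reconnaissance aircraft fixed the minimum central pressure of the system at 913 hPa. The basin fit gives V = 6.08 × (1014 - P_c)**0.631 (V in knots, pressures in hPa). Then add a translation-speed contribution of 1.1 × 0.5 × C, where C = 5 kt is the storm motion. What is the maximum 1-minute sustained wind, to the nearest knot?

115 kt

ΔP = 1014 − 913 = 101 hPa.
101^0.631 ≈ 18.396.
V ≈ 6.08 × 18.396 ≈ 111.8 kt.
Translation term: 1.1 × 0.5 × 5 = 2.75 kt.
Corrected V ≈ 114.55 kt → 115 kt.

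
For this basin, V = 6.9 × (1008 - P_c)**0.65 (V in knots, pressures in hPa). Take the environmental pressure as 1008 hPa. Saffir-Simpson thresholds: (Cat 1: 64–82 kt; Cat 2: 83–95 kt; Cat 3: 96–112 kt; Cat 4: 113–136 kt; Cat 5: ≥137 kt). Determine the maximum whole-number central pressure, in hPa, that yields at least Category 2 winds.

Category 2 begins at V = 83 kt.
Required ΔP = (83/6.9)^(1/0.65) = 12.029^1.538 ≈ 45.91 hPa.
P_c ≤ 1008 − 45.91 = 962.09, so the highest integer P_c is 962 hPa.

962 hPa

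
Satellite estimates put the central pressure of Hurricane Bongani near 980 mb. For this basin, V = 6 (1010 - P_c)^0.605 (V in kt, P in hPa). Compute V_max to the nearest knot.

47 kt

ΔP = 1010 − 980 = 30 mb.
30^0.605 ≈ 7.828.
V ≈ 6 × 7.828 ≈ 47.0 kt.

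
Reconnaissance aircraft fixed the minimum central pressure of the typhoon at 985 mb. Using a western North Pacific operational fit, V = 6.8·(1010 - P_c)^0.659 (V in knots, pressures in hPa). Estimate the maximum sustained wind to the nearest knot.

ΔP = 1010 − 985 = 25 mb.
25^0.659 ≈ 8.341.
V ≈ 6.8 × 8.341 ≈ 56.7 kt.

57 kt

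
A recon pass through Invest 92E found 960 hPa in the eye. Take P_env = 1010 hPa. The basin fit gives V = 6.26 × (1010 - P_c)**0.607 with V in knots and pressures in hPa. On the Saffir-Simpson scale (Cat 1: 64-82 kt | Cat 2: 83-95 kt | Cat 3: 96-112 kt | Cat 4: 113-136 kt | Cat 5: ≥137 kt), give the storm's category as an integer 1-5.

1

ΔP = 1010 − 960 = 50 hPa.
V ≈ 6.26 × 50^0.607 = 6.26 × 10.75 ≈ 67 kt.
67 kt falls in the Category 1 band.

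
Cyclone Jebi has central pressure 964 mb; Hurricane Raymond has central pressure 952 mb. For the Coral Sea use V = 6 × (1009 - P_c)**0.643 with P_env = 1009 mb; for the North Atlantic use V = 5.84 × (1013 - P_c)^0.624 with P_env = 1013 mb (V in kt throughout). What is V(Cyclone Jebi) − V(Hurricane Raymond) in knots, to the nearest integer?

-7 kt

Cyclone Jebi: ΔP = 45; V ≈ 6 × 45^0.643 ≈ 69.37 kt.
Hurricane Raymond: ΔP = 61; V ≈ 5.84 × 61^0.624 ≈ 75.94 kt.
Difference ≈ 69.37 − 75.94 = -6.57 → -7 kt.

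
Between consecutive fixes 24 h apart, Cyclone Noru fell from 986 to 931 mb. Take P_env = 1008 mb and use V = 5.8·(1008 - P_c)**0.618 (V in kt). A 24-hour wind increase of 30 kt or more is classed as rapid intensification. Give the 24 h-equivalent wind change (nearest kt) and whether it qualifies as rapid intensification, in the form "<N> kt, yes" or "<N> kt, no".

46 kt, yes

V₁: ΔP = 22, V ≈ 5.8 × 22^0.618 ≈ 39.18 kt.
V₂: ΔP = 77, V ≈ 5.8 × 77^0.618 ≈ 84.97 kt.
ΔV over 24 h = 45.79 kt → 24 h equivalent = 45.79 × 24/24 ≈ 45.79 kt.
46 kt ≥ 30 kt ⇒ rapid intensification.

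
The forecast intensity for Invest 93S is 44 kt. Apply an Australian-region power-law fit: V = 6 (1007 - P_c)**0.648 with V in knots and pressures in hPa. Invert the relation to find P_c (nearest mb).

ΔP = (V / 6)^(1/0.648) = (44/6)^1.543.
44/6 = 7.333; 7.333^1.543 ≈ 21.64 mb.
P_c = 1007 − 21.64 = 985.36 ≈ 985 mb.

985 mb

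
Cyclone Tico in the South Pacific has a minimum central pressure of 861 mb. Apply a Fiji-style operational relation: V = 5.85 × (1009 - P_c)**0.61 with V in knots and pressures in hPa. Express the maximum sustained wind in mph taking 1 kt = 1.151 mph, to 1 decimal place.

141.9 mph

ΔP = 1009 − 861 = 148 mb.
V ≈ 5.85 × 148^0.61 = 5.85 × 21.079 ≈ 123.315 kt.
123.315 × 1.151 ≈ 141.94 mph → 141.9 mph.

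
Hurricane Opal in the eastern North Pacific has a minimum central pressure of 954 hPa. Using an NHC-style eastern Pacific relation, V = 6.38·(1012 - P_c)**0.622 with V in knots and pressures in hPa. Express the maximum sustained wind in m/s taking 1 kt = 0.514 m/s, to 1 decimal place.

ΔP = 1012 − 954 = 58 hPa.
V ≈ 6.38 × 58^0.622 = 6.38 × 12.498 ≈ 79.739 kt.
79.739 × 0.514 ≈ 40.99 m/s → 41.0 m/s.

41.0 m/s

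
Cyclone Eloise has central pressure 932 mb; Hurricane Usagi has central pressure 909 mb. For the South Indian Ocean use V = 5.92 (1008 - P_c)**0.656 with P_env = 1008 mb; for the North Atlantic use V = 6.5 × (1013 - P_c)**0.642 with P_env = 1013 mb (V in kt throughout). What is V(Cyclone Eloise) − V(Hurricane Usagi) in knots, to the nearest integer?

-27 kt

Cyclone Eloise: ΔP = 76; V ≈ 5.92 × 76^0.656 ≈ 101.42 kt.
Hurricane Usagi: ΔP = 104; V ≈ 6.5 × 104^0.642 ≈ 128.19 kt.
Difference ≈ 101.42 − 128.19 = -26.77 → -27 kt.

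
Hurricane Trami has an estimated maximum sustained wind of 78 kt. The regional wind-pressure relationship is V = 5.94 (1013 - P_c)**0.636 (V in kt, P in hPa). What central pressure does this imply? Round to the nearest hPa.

956 hPa

ΔP = (V / 5.94)^(1/0.636) = (78/5.94)^1.572.
78/5.94 = 13.131; 13.131^1.572 ≈ 57.33 hPa.
P_c = 1013 − 57.33 = 955.67 ≈ 956 hPa.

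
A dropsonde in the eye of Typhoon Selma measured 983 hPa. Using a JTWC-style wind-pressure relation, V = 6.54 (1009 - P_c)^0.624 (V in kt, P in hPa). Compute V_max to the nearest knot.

ΔP = 1009 − 983 = 26 hPa.
26^0.624 ≈ 7.637.
V ≈ 6.54 × 7.637 ≈ 49.9 kt.

50 kt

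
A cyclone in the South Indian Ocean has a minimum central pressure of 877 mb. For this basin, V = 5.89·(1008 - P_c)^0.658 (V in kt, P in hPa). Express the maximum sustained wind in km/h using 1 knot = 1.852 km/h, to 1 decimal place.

269.7 km/h

ΔP = 1008 − 877 = 131 mb.
V ≈ 5.89 × 131^0.658 = 5.89 × 24.727 ≈ 145.640 kt.
145.640 × 1.852 ≈ 269.72 km/h → 269.7 km/h.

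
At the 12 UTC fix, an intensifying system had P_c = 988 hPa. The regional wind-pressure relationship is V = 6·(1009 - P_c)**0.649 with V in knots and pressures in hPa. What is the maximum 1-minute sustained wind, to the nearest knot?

ΔP = 1009 − 988 = 21 hPa.
21^0.649 ≈ 7.213.
V ≈ 6 × 7.213 ≈ 43.3 kt.

43 kt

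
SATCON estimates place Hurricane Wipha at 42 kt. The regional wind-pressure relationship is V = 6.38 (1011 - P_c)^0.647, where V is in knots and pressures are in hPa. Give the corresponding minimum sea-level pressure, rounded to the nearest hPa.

ΔP = (V / 6.38)^(1/0.647) = (42/6.38)^1.546.
42/6.38 = 6.583; 6.583^1.546 ≈ 18.41 hPa.
P_c = 1011 − 18.41 = 992.59 ≈ 993 hPa.

993 hPa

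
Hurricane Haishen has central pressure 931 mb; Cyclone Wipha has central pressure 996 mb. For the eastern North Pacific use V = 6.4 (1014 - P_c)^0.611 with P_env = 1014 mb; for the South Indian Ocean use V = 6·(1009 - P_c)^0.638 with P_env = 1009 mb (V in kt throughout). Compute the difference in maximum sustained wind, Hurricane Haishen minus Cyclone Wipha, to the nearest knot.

64 kt

Hurricane Haishen: ΔP = 83; V ≈ 6.4 × 83^0.611 ≈ 95.22 kt.
Cyclone Wipha: ΔP = 13; V ≈ 6 × 13^0.638 ≈ 30.82 kt.
Difference ≈ 95.22 − 30.82 = 64.40 → 64 kt.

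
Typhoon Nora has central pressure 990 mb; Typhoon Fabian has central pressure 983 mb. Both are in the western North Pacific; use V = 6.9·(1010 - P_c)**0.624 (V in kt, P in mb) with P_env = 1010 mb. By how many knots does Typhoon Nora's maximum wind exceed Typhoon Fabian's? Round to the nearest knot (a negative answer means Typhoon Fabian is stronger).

-9 kt

Typhoon Nora: ΔP = 20; V ≈ 6.9 × 20^0.624 ≈ 44.74 kt.
Typhoon Fabian: ΔP = 27; V ≈ 6.9 × 27^0.624 ≈ 53.95 kt.
Difference ≈ 44.74 − 53.95 = -9.21 → -9 kt.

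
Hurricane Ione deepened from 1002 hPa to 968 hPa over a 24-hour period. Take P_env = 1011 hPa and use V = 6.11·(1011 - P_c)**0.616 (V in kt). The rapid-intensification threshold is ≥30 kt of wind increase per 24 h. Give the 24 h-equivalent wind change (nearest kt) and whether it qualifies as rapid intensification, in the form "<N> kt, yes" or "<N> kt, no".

V₁: ΔP = 9, V ≈ 6.11 × 9^0.616 ≈ 23.65 kt.
V₂: ΔP = 43, V ≈ 6.11 × 43^0.616 ≈ 61.98 kt.
ΔV over 24 h = 38.33 kt → 24 h equivalent = 38.33 × 24/24 ≈ 38.33 kt.
38 kt ≥ 30 kt ⇒ rapid intensification.

38 kt, yes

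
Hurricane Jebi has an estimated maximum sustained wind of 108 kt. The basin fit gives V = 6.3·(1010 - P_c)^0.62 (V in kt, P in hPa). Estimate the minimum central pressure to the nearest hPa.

912 hPa

ΔP = (V / 6.3)^(1/0.62) = (108/6.3)^1.613.
108/6.3 = 17.143; 17.143^1.613 ≈ 97.83 hPa.
P_c = 1010 − 97.83 = 912.17 ≈ 912 hPa.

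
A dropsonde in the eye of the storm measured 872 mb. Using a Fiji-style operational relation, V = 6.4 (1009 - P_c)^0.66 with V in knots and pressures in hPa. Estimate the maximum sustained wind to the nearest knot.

ΔP = 1009 − 872 = 137 mb.
137^0.66 ≈ 25.718.
V ≈ 6.4 × 25.718 ≈ 164.6 kt.

165 kt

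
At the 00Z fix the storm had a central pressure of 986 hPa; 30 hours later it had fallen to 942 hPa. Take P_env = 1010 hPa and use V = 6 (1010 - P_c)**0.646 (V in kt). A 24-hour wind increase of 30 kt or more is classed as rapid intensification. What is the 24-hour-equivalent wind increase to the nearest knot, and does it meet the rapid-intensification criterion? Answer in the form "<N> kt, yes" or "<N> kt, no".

36 kt, yes

V₁: ΔP = 24, V ≈ 6 × 24^0.646 ≈ 46.75 kt.
V₂: ΔP = 68, V ≈ 6 × 68^0.646 ≈ 91.61 kt.
ΔV over 30 h = 44.86 kt → 24 h equivalent = 44.86 × 24/30 ≈ 35.89 kt.
36 kt ≥ 30 kt ⇒ rapid intensification.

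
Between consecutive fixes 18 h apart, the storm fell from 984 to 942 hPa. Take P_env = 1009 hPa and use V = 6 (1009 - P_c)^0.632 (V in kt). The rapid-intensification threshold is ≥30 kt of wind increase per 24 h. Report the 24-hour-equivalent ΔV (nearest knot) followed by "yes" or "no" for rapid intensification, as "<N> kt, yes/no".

V₁: ΔP = 25, V ≈ 6 × 25^0.632 ≈ 45.88 kt.
V₂: ΔP = 67, V ≈ 6 × 67^0.632 ≈ 85.55 kt.
ΔV over 18 h = 39.67 kt → 24 h equivalent = 39.67 × 24/18 ≈ 52.89 kt.
53 kt ≥ 30 kt ⇒ rapid intensification.

53 kt, yes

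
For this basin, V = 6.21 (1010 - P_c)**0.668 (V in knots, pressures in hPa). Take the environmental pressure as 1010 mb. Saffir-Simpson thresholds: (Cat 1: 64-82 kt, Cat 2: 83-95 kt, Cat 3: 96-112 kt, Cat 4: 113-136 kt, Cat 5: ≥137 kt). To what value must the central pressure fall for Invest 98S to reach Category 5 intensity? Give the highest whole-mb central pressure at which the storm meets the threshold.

907 mb

Category 5 begins at V = 137 kt.
Required ΔP = (137/6.21)^(1/0.668) = 22.061^1.497 ≈ 102.66 mb.
P_c ≤ 1010 − 102.66 = 907.34, so the highest integer P_c is 907 mb.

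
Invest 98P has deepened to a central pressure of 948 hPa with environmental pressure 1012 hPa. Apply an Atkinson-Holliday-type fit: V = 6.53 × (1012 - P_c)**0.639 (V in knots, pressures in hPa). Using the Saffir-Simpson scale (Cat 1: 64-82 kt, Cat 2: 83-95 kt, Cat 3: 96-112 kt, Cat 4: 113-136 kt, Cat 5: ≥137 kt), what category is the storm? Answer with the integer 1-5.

ΔP = 1012 − 948 = 64 hPa.
V ≈ 6.53 × 64^0.639 = 6.53 × 14.26 ≈ 93 kt.
93 kt falls in the Category 2 band.

2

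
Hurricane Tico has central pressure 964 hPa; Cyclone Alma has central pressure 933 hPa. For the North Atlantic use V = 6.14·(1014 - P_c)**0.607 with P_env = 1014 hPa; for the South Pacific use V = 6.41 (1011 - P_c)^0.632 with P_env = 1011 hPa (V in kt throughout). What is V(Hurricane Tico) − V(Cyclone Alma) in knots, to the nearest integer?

-35 kt

Hurricane Tico: ΔP = 50; V ≈ 6.14 × 50^0.607 ≈ 65.98 kt.
Cyclone Alma: ΔP = 78; V ≈ 6.41 × 78^0.632 ≈ 100.61 kt.
Difference ≈ 65.98 − 100.61 = -34.63 → -35 kt.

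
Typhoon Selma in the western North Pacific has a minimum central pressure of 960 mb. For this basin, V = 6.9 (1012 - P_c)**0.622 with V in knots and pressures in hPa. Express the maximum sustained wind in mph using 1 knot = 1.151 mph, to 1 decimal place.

92.7 mph

ΔP = 1012 − 960 = 52 mb.
V ≈ 6.9 × 52^0.622 = 6.9 × 11.678 ≈ 80.576 kt.
80.576 × 1.151 ≈ 92.74 mph → 92.7 mph.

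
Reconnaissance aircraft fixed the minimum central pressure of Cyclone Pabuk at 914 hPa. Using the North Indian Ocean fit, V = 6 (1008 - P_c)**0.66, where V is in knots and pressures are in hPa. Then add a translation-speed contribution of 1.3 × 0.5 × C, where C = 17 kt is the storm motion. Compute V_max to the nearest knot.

ΔP = 1008 − 914 = 94 hPa.
94^0.66 ≈ 20.057.
V ≈ 6 × 20.057 ≈ 120.3 kt.
Translation term: 1.3 × 0.5 × 17 = 11.05 kt.
Corrected V ≈ 131.35 kt → 131 kt.

131 kt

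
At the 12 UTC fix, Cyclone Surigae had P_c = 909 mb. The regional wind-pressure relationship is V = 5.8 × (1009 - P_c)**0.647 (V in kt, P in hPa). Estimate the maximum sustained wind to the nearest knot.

114 kt

ΔP = 1009 − 909 = 100 mb.
100^0.647 ≈ 19.679.
V ≈ 5.8 × 19.679 ≈ 114.1 kt.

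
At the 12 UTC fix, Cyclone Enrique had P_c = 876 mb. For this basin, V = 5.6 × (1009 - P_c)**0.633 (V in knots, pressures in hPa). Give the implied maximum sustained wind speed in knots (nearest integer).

124 kt

ΔP = 1009 − 876 = 133 mb.
133^0.633 ≈ 22.100.
V ≈ 5.6 × 22.100 ≈ 123.8 kt.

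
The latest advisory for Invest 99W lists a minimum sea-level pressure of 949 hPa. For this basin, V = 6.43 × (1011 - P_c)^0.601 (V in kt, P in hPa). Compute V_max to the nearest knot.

77 kt

ΔP = 1011 − 949 = 62 hPa.
62^0.601 ≈ 11.946.
V ≈ 6.43 × 11.946 ≈ 76.8 kt.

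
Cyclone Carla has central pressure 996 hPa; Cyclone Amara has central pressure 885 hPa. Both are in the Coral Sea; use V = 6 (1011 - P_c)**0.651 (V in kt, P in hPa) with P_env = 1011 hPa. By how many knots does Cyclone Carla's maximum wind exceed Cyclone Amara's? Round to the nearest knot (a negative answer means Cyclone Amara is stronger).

-105 kt

Cyclone Carla: ΔP = 15; V ≈ 6 × 15^0.651 ≈ 34.98 kt.
Cyclone Amara: ΔP = 126; V ≈ 6 × 126^0.651 ≈ 139.80 kt.
Difference ≈ 34.98 − 139.80 = -104.82 → -105 kt.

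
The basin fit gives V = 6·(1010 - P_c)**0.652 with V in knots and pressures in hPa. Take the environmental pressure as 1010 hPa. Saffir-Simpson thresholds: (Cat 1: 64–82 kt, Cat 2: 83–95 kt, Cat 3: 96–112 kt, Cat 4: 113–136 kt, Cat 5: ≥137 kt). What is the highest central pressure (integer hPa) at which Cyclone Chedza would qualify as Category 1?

972 hPa

Category 1 begins at V = 64 kt.
Required ΔP = (64/6)^(1/0.652) = 10.667^1.534 ≈ 37.73 hPa.
P_c ≤ 1010 − 37.73 = 972.27, so the highest integer P_c is 972 hPa.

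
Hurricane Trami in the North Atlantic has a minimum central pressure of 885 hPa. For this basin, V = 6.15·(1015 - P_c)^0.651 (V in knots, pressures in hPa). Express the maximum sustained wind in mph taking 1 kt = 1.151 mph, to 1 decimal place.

ΔP = 1015 − 885 = 130 hPa.
V ≈ 6.15 × 130^0.651 = 6.15 × 23.778 ≈ 146.235 kt.
146.235 × 1.151 ≈ 168.32 mph → 168.3 mph.

168.3 mph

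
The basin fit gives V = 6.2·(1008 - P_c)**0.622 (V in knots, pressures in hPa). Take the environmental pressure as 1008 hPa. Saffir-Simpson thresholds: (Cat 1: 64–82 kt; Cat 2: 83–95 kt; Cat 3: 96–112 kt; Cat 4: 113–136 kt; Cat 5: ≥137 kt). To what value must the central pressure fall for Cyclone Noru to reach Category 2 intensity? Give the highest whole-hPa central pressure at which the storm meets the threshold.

Category 2 begins at V = 83 kt.
Required ΔP = (83/6.2)^(1/0.622) = 13.387^1.608 ≈ 64.77 hPa.
P_c ≤ 1008 − 64.77 = 943.23, so the highest integer P_c is 943 hPa.

943 hPa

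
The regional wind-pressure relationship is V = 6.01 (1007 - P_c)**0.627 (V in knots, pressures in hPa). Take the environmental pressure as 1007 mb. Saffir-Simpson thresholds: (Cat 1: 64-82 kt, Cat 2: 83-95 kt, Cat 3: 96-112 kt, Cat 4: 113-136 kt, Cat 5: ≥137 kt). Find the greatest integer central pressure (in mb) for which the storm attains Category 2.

Category 2 begins at V = 83 kt.
Required ΔP = (83/6.01)^(1/0.627) = 13.810^1.595 ≈ 65.84 mb.
P_c ≤ 1007 − 65.84 = 941.16, so the highest integer P_c is 941 mb.

941 mb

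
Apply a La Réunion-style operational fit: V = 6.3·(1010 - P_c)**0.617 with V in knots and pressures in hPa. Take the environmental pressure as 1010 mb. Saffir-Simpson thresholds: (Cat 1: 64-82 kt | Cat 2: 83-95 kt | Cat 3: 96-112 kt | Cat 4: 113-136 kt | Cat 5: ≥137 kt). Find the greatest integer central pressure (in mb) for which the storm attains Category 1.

Category 1 begins at V = 64 kt.
Required ΔP = (64/6.3)^(1/0.617) = 10.159^1.621 ≈ 42.84 mb.
P_c ≤ 1010 − 42.84 = 967.16, so the highest integer P_c is 967 mb.

967 mb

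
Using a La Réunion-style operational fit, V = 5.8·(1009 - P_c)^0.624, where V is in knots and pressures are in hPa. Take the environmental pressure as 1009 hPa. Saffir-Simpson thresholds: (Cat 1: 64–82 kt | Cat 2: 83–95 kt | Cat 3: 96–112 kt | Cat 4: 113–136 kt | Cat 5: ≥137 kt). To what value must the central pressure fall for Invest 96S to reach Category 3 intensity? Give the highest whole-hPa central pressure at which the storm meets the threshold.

Category 3 begins at V = 96 kt.
Required ΔP = (96/5.8)^(1/0.624) = 16.552^1.603 ≈ 89.80 hPa.
P_c ≤ 1009 − 89.80 = 919.20, so the highest integer P_c is 919 hPa.

919 hPa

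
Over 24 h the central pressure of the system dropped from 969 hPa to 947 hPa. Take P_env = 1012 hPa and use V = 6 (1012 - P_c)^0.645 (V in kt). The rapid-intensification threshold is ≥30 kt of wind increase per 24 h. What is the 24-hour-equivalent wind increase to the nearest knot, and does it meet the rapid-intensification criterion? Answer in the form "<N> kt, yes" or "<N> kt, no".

V₁: ΔP = 43, V ≈ 6 × 43^0.645 ≈ 67.88 kt.
V₂: ΔP = 65, V ≈ 6 × 65^0.645 ≈ 88.61 kt.
ΔV over 24 h = 20.73 kt → 24 h equivalent = 20.73 × 24/24 ≈ 20.73 kt.
21 kt < 30 kt ⇒ not rapid intensification.

21 kt, no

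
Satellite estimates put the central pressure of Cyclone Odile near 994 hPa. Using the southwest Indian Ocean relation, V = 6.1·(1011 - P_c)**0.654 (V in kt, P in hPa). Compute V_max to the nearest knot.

ΔP = 1011 − 994 = 17 hPa.
17^0.654 ≈ 6.378.
V ≈ 6.1 × 6.378 ≈ 38.9 kt.

39 kt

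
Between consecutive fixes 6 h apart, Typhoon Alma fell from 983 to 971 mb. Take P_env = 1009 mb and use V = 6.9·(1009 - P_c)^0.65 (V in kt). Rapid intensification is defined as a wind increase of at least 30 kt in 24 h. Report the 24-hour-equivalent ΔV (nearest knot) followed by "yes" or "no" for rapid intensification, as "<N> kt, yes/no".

64 kt, yes

V₁: ΔP = 26, V ≈ 6.9 × 26^0.65 ≈ 57.36 kt.
V₂: ΔP = 38, V ≈ 6.9 × 38^0.65 ≈ 73.40 kt.
ΔV over 6 h = 16.04 kt → 24 h equivalent = 16.04 × 24/6 ≈ 64.16 kt.
64 kt ≥ 30 kt ⇒ rapid intensification.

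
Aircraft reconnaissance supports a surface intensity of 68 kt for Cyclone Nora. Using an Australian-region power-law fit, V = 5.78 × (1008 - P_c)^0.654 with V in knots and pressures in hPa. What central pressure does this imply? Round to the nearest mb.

965 mb

ΔP = (V / 5.78)^(1/0.654) = (68/5.78)^1.529.
68/5.78 = 11.765; 11.765^1.529 ≈ 43.35 mb.
P_c = 1008 − 43.35 = 964.65 ≈ 965 mb.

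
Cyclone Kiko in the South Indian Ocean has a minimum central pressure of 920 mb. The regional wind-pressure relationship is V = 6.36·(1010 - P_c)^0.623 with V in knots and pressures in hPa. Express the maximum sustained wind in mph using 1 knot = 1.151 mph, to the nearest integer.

ΔP = 1010 − 920 = 90 mb.
V ≈ 6.36 × 90^0.623 = 6.36 × 16.500 ≈ 104.942 kt.
104.942 × 1.151 ≈ 120.79 mph → 121 mph.

121 mph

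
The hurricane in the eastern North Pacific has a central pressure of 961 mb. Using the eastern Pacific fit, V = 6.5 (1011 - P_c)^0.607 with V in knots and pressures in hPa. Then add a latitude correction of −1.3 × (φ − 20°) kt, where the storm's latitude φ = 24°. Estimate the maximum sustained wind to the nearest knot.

65 kt

ΔP = 1011 − 961 = 50 mb.
50^0.607 ≈ 10.747.
V ≈ 6.5 × 10.747 ≈ 69.9 kt.
Latitude correction: −1.3 × (24 − 20) = -5.2 kt.
Corrected V ≈ 64.7 kt → 65 kt.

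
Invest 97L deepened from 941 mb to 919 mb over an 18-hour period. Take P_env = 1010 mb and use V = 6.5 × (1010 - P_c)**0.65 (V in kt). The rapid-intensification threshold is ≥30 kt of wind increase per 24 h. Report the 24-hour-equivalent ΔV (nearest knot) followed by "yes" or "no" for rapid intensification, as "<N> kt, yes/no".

27 kt, no

V₁: ΔP = 69, V ≈ 6.5 × 69^0.65 ≈ 101.90 kt.
V₂: ΔP = 91, V ≈ 6.5 × 91^0.65 ≈ 121.98 kt.
ΔV over 18 h = 20.08 kt → 24 h equivalent = 20.08 × 24/18 ≈ 26.77 kt.
27 kt < 30 kt ⇒ not rapid intensification.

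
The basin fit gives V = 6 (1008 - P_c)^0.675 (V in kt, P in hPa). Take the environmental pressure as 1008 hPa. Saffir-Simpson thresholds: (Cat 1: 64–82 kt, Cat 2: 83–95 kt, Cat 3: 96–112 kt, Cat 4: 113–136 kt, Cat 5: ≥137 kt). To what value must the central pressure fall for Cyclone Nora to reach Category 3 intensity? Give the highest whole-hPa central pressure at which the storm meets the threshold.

Category 3 begins at V = 96 kt.
Required ΔP = (96/6)^(1/0.675) = 16.000^1.481 ≈ 60.80 hPa.
P_c ≤ 1008 − 60.80 = 947.20, so the highest integer P_c is 947 hPa.

947 hPa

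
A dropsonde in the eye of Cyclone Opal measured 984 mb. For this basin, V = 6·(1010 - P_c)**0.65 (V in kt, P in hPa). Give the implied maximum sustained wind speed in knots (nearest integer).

ΔP = 1010 − 984 = 26 mb.
26^0.65 ≈ 8.313.
V ≈ 6 × 8.313 ≈ 49.9 kt.

50 kt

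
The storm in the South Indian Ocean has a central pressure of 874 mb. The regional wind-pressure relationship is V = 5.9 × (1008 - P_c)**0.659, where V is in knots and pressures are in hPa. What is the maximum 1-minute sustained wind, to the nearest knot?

149 kt

ΔP = 1008 − 874 = 134 mb.
134^0.659 ≈ 25.221.
V ≈ 5.9 × 25.221 ≈ 148.8 kt.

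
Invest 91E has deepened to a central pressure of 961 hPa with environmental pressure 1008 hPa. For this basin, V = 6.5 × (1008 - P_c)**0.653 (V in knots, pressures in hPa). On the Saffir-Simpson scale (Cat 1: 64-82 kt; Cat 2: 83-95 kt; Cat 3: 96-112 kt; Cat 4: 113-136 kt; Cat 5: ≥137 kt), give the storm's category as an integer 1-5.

ΔP = 1008 − 961 = 47 hPa.
V ≈ 6.5 × 47^0.653 = 6.5 × 12.36 ≈ 80 kt.
80 kt falls in the Category 1 band.

1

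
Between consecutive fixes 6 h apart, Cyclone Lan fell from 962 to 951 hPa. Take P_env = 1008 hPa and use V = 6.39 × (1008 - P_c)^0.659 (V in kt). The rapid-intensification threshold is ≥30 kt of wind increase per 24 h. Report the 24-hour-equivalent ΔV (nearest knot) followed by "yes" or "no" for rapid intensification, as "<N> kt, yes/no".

V₁: ΔP = 46, V ≈ 6.39 × 46^0.659 ≈ 79.66 kt.
V₂: ΔP = 57, V ≈ 6.39 × 57^0.659 ≈ 91.75 kt.
ΔV over 6 h = 12.09 kt → 24 h equivalent = 12.09 × 24/6 ≈ 48.36 kt.
48 kt ≥ 30 kt ⇒ rapid intensification.

48 kt, yes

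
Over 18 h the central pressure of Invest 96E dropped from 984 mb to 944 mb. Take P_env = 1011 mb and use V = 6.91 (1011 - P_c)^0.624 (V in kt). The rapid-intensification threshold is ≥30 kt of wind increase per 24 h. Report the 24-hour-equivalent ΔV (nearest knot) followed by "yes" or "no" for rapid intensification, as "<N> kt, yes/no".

55 kt, yes

V₁: ΔP = 27, V ≈ 6.91 × 27^0.624 ≈ 54.03 kt.
V₂: ΔP = 67, V ≈ 6.91 × 67^0.624 ≈ 95.27 kt.
ΔV over 18 h = 41.24 kt → 24 h equivalent = 41.24 × 24/18 ≈ 54.99 kt.
55 kt ≥ 30 kt ⇒ rapid intensification.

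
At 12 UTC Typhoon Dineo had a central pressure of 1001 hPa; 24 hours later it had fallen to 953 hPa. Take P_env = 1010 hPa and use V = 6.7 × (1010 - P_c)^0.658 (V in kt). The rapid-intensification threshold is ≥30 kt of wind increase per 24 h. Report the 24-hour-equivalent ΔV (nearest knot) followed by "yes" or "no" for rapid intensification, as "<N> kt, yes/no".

V₁: ΔP = 9, V ≈ 6.7 × 9^0.658 ≈ 28.44 kt.
V₂: ΔP = 57, V ≈ 6.7 × 57^0.658 ≈ 95.82 kt.
ΔV over 24 h = 67.38 kt → 24 h equivalent = 67.38 × 24/24 ≈ 67.38 kt.
67 kt ≥ 30 kt ⇒ rapid intensification.

67 kt, yes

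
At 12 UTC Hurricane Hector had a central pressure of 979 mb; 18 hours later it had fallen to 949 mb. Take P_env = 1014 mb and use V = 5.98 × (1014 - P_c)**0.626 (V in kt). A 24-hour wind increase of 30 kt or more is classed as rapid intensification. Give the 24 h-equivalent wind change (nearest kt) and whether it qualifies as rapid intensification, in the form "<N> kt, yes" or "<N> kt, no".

35 kt, yes

V₁: ΔP = 35, V ≈ 5.98 × 35^0.626 ≈ 55.37 kt.
V₂: ΔP = 65, V ≈ 5.98 × 65^0.626 ≈ 81.58 kt.
ΔV over 18 h = 26.21 kt → 24 h equivalent = 26.21 × 24/18 ≈ 34.95 kt.
35 kt ≥ 30 kt ⇒ rapid intensification.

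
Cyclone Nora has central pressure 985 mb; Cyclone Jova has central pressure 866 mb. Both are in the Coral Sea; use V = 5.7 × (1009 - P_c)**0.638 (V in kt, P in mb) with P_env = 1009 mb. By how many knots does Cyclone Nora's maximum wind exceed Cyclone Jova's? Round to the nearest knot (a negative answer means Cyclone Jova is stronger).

Cyclone Nora: ΔP = 24; V ≈ 5.7 × 24^0.638 ≈ 43.30 kt.
Cyclone Jova: ΔP = 143; V ≈ 5.7 × 143^0.638 ≈ 135.20 kt.
Difference ≈ 43.30 − 135.20 = -91.90 → -92 kt.

-92 kt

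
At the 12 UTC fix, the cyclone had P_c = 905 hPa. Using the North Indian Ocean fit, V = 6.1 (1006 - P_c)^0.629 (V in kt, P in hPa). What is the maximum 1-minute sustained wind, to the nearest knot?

ΔP = 1006 − 905 = 101 hPa.
101^0.629 ≈ 18.227.
V ≈ 6.1 × 18.227 ≈ 111.2 kt.

111 kt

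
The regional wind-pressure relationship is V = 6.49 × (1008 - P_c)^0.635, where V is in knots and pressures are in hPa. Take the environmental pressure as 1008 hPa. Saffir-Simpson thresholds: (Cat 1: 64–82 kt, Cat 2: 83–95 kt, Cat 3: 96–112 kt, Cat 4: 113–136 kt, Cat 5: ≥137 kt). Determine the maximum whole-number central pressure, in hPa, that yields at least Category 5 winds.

Category 5 begins at V = 137 kt.
Required ΔP = (137/6.49)^(1/0.635) = 21.109^1.575 ≈ 121.84 hPa.
P_c ≤ 1008 − 121.84 = 886.16, so the highest integer P_c is 886 hPa.

886 hPa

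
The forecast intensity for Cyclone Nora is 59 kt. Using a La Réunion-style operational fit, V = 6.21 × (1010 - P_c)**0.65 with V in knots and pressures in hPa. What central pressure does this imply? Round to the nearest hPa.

ΔP = (V / 6.21)^(1/0.65) = (59/6.21)^1.538.
59/6.21 = 9.501; 9.501^1.538 ≈ 31.93 hPa.
P_c = 1010 − 31.93 = 978.07 ≈ 978 hPa.

978 hPa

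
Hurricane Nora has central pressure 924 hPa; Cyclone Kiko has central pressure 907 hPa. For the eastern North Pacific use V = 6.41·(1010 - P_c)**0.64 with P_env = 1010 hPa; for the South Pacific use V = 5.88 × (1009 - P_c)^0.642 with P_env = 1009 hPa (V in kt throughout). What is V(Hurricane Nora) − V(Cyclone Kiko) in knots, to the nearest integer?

-4 kt

Hurricane Nora: ΔP = 86; V ≈ 6.41 × 86^0.64 ≈ 110.90 kt.
Cyclone Kiko: ΔP = 102; V ≈ 5.88 × 102^0.642 ≈ 114.52 kt.
Difference ≈ 110.90 − 114.52 = -3.62 → -4 kt.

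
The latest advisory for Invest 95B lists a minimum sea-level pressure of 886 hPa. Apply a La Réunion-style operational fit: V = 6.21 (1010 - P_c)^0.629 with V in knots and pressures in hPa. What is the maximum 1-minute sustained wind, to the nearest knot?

ΔP = 1010 − 886 = 124 hPa.
124^0.629 ≈ 20.738.
V ≈ 6.21 × 20.738 ≈ 128.8 kt.

129 kt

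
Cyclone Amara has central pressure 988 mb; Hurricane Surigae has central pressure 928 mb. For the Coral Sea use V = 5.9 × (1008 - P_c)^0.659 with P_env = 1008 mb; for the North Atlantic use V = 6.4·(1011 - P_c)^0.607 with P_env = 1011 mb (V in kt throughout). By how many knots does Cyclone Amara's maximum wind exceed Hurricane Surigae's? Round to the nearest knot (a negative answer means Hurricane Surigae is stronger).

-51 kt

Cyclone Amara: ΔP = 20; V ≈ 5.9 × 20^0.659 ≈ 42.48 kt.
Hurricane Surigae: ΔP = 83; V ≈ 6.4 × 83^0.607 ≈ 93.55 kt.
Difference ≈ 42.48 − 93.55 = -51.07 → -51 kt.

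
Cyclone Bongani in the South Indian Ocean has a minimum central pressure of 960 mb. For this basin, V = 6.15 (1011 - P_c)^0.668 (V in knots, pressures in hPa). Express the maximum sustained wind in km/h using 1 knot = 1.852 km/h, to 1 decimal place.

ΔP = 1011 − 960 = 51 mb.
V ≈ 6.15 × 51^0.668 = 6.15 × 13.825 ≈ 85.022 kt.
85.022 × 1.852 ≈ 157.46 km/h → 157.5 km/h.

157.5 km/h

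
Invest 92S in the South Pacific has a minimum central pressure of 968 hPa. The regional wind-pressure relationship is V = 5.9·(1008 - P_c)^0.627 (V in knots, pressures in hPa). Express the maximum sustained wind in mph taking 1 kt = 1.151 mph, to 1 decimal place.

68.6 mph

ΔP = 1008 − 968 = 40 hPa.
V ≈ 5.9 × 40^0.627 = 5.9 × 10.104 ≈ 59.613 kt.
59.613 × 1.151 ≈ 68.61 mph → 68.6 mph.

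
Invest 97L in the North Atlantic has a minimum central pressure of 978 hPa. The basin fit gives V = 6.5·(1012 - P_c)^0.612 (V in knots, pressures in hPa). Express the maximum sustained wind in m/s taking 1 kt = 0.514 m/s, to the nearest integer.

29 m/s

ΔP = 1012 − 978 = 34 hPa.
V ≈ 6.5 × 34^0.612 = 6.5 × 8.655 ≈ 56.257 kt.
56.257 × 0.514 ≈ 28.92 m/s → 29 m/s.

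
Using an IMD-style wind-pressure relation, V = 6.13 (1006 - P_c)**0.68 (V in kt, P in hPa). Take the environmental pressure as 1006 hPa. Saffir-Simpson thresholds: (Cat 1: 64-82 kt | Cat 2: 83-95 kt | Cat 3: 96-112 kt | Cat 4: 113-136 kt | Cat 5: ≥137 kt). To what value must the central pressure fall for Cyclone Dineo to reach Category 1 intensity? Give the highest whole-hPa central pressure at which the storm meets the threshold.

Category 1 begins at V = 64 kt.
Required ΔP = (64/6.13)^(1/0.68) = 10.440^1.471 ≈ 31.49 hPa.
P_c ≤ 1006 − 31.49 = 974.51, so the highest integer P_c is 974 hPa.

974 hPa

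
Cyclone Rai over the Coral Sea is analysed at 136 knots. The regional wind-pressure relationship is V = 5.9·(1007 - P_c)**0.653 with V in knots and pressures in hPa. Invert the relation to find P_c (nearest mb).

ΔP = (V / 5.9)^(1/0.653) = (136/5.9)^1.531.
136/5.9 = 23.051; 23.051^1.531 ≈ 122.13 mb.
P_c = 1007 − 122.13 = 884.87 ≈ 885 mb.

885 mb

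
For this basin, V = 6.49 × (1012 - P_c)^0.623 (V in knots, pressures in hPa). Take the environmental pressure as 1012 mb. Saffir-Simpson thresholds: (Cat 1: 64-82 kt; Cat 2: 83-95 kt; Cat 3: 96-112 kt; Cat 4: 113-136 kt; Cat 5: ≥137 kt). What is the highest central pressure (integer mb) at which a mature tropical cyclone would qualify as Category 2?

952 mb

Category 2 begins at V = 83 kt.
Required ΔP = (83/6.49)^(1/0.623) = 12.789^1.605 ≈ 59.79 mb.
P_c ≤ 1012 − 59.79 = 952.21, so the highest integer P_c is 952 mb.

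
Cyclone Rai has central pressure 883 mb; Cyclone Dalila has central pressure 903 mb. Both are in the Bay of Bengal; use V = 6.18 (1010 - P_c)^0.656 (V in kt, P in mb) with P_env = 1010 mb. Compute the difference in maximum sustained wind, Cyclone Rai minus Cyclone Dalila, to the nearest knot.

16 kt

Cyclone Rai: ΔP = 127; V ≈ 6.18 × 127^0.656 ≈ 148.28 kt.
Cyclone Dalila: ΔP = 107; V ≈ 6.18 × 107^0.656 ≈ 132.51 kt.
Difference ≈ 148.28 − 132.51 = 15.77 → 16 kt.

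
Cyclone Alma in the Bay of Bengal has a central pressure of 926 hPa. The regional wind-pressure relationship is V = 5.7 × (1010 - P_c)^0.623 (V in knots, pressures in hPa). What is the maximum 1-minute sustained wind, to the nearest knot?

90 kt

ΔP = 1010 − 926 = 84 hPa.
84^0.623 ≈ 15.806.
V ≈ 5.7 × 15.806 ≈ 90.1 kt.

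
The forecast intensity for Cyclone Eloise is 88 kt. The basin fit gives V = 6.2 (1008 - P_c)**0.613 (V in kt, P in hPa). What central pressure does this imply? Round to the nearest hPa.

ΔP = (V / 6.2)^(1/0.613) = (88/6.2)^1.631.
88/6.2 = 14.194; 14.194^1.631 ≈ 75.76 hPa.
P_c = 1008 − 75.76 = 932.24 ≈ 932 hPa.

932 hPa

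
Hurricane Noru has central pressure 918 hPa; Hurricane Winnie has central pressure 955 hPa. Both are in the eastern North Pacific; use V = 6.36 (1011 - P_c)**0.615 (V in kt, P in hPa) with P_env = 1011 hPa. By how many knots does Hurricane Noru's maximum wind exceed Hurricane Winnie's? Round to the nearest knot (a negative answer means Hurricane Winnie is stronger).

28 kt

Hurricane Noru: ΔP = 93; V ≈ 6.36 × 93^0.615 ≈ 103.29 kt.
Hurricane Winnie: ΔP = 56; V ≈ 6.36 × 56^0.615 ≈ 75.61 kt.
Difference ≈ 103.29 − 75.61 = 27.68 → 28 kt.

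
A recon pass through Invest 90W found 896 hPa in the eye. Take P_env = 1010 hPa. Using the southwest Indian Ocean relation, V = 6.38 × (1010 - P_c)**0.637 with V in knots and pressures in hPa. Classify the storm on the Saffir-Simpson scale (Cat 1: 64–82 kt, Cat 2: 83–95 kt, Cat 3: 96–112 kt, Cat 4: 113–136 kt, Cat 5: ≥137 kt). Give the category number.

4

ΔP = 1010 − 896 = 114 hPa.
V ≈ 6.38 × 114^0.637 = 6.38 × 20.43 ≈ 130 kt.
130 kt falls in the Category 4 band.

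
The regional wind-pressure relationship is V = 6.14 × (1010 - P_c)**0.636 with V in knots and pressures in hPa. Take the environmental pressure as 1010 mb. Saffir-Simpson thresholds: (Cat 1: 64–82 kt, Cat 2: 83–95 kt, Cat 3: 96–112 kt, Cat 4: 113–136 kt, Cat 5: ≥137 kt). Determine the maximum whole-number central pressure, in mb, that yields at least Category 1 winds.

Category 1 begins at V = 64 kt.
Required ΔP = (64/6.14)^(1/0.636) = 10.423^1.572 ≈ 39.87 mb.
P_c ≤ 1010 − 39.87 = 970.13, so the highest integer P_c is 970 mb.

970 mb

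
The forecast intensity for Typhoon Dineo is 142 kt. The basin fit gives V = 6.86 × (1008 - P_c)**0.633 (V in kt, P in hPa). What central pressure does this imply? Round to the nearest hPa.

888 hPa

ΔP = (V / 6.86)^(1/0.633) = (142/6.86)^1.580.
142/6.86 = 20.700; 20.700^1.580 ≈ 119.93 hPa.
P_c = 1008 − 119.93 = 888.07 ≈ 888 hPa.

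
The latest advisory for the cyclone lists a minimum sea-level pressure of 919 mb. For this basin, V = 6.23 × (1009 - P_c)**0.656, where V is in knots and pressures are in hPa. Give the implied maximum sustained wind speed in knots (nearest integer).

ΔP = 1009 − 919 = 90 mb.
90^0.656 ≈ 19.142.
V ≈ 6.23 × 19.142 ≈ 119.3 kt.

119 kt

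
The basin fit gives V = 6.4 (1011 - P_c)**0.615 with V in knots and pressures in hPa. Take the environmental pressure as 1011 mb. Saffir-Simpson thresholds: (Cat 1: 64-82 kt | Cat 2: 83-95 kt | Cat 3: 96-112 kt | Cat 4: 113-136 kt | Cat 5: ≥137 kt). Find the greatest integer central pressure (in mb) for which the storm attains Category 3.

Category 3 begins at V = 96 kt.
Required ΔP = (96/6.4)^(1/0.615) = 15.000^1.626 ≈ 81.72 mb.
P_c ≤ 1011 − 81.72 = 929.28, so the highest integer P_c is 929 mb.

929 mb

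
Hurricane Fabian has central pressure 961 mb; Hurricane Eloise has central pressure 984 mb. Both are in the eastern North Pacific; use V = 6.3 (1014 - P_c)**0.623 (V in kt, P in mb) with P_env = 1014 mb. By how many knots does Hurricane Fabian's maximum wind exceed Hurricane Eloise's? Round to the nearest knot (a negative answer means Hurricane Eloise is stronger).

22 kt

Hurricane Fabian: ΔP = 53; V ≈ 6.3 × 53^0.623 ≈ 74.74 kt.
Hurricane Eloise: ΔP = 30; V ≈ 6.3 × 30^0.623 ≈ 52.43 kt.
Difference ≈ 74.74 − 52.43 = 22.31 → 22 kt.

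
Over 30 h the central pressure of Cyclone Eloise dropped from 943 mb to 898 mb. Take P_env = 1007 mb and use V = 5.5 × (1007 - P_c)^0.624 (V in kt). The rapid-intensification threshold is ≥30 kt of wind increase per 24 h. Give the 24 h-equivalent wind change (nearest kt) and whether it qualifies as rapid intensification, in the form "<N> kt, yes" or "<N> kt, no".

V₁: ΔP = 64, V ≈ 5.5 × 64^0.624 ≈ 73.69 kt.
V₂: ΔP = 109, V ≈ 5.5 × 109^0.624 ≈ 102.73 kt.
ΔV over 30 h = 29.04 kt → 24 h equivalent = 29.04 × 24/30 ≈ 23.23 kt.
23 kt < 30 kt ⇒ not rapid intensification.

23 kt, no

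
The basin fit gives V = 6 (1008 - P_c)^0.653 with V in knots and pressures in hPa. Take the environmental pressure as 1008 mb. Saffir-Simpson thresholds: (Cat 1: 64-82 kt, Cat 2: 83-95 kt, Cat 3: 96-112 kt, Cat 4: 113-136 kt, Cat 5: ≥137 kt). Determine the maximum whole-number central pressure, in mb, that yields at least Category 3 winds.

Category 3 begins at V = 96 kt.
Required ΔP = (96/6)^(1/0.653) = 16.000^1.531 ≈ 69.82 mb.
P_c ≤ 1008 − 69.82 = 938.18, so the highest integer P_c is 938 mb.

938 mb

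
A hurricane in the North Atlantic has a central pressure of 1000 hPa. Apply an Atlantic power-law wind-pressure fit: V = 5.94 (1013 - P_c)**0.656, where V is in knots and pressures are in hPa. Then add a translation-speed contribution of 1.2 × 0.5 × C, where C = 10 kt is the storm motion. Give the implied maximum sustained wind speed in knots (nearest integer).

38 kt

ΔP = 1013 − 1000 = 13 hPa.
13^0.656 ≈ 5.380.
V ≈ 5.94 × 5.380 ≈ 32.0 kt.
Translation term: 1.2 × 0.5 × 10 = 6 kt.
Corrected V ≈ 38 kt → 38 kt.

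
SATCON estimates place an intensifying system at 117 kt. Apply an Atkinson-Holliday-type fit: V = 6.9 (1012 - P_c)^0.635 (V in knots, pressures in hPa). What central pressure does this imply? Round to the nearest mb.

926 mb

ΔP = (V / 6.9)^(1/0.635) = (117/6.9)^1.575.
117/6.9 = 16.957; 16.957^1.575 ≈ 86.29 mb.
P_c = 1012 − 86.29 = 925.71 ≈ 926 mb.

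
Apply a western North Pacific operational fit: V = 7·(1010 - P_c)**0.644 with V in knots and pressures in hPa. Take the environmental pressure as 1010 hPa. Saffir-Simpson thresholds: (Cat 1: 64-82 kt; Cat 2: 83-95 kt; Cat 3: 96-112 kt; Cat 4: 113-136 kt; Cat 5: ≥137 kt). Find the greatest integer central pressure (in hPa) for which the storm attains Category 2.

963 hPa

Category 2 begins at V = 83 kt.
Required ΔP = (83/7)^(1/0.644) = 11.857^1.553 ≈ 46.52 hPa.
P_c ≤ 1010 − 46.52 = 963.48, so the highest integer P_c is 963 hPa.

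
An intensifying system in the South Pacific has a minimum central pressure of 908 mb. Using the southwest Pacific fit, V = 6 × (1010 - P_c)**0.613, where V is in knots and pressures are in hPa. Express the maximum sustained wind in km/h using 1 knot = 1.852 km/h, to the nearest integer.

189 km/h

ΔP = 1010 − 908 = 102 mb.
V ≈ 6 × 102^0.613 = 6 × 17.032 ≈ 102.193 kt.
102.193 × 1.852 ≈ 189.26 km/h → 189 km/h.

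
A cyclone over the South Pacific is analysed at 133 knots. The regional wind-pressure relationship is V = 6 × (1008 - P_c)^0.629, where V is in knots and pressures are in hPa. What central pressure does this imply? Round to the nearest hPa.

870 hPa

ΔP = (V / 6)^(1/0.629) = (133/6)^1.590.
133/6 = 22.167; 22.167^1.590 ≈ 137.86 hPa.
P_c = 1008 − 137.86 = 870.14 ≈ 870 hPa.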